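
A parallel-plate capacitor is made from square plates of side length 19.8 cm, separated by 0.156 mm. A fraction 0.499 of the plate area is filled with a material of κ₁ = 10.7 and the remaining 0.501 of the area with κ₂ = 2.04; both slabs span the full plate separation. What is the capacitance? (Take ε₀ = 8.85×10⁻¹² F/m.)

14.1 nF

A = (19.8 cm)² = 3.92×10⁻² m².
Side-by-side slabs ⇒ two capacitors in parallel, each spanning the full gap.
C₁ = κ₁ε₀A₁/d = 10.7 × 8.85×10⁻¹² × 1.96×10⁻² / 1.56×10⁻⁴ = 1.19×10⁻⁸ F.
C₂ = κ₂ε₀A₂/d = 2.04 × 8.85×10⁻¹² × 1.96×10⁻² / 1.56×10⁻⁴ = 2.27×10⁻⁹ F.
C = C₁ + C₂ = 1.41×10⁻⁸ F.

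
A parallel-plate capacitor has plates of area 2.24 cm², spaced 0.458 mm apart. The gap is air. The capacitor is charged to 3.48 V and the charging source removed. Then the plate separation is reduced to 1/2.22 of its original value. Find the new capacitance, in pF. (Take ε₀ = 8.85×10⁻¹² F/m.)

A = 2.24 cm² = 2.24×10⁻⁴ m².
Initially C₁ = ε₀A/d = 8.85×10⁻¹² × 2.24×10⁻⁴ / 4.58×10⁻⁴ = 4.33×10⁻¹² F.
C = ε₀A/d scales as 1/d, so C₂/C₁ = d₁/d₂ = 2.22.
C₂ = 2.22 × 4.33×10⁻¹² = 9.61×10⁻¹² F.

C ≈ 9.61 pF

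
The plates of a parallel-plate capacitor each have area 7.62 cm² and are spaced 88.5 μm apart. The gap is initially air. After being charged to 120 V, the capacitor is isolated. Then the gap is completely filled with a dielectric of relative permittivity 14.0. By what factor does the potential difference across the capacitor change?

0.0714

Isolated ⇒ Q is held fixed.
C₂ = 14.0 C₁ and V = Q/C, so V₂/V₁ = C₁/C₂ = 0.0714.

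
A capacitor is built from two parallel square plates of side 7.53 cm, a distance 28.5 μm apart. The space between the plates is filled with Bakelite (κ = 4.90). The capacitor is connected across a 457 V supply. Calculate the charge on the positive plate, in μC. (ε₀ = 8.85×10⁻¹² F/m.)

A = (7.53 cm)² = 5.67×10⁻³ m².
C = κε₀A/d = 4.90 × 8.85×10⁻¹² × 5.67×10⁻³ / 2.85×10⁻⁵ = 8.63×10⁻⁹ F.
Q = CV = 8.63×10⁻⁹ × 457 = 3.94×10⁻⁶ C.

Q ≈ 3.94 μC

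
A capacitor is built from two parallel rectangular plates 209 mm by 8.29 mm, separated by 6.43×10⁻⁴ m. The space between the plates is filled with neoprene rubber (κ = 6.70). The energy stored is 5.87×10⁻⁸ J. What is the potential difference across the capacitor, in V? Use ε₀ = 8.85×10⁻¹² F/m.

V ≈ 27.1 V

A = 209 × 8.29 mm² = 1.73×10⁻³ m².
C = κε₀A/d = 6.70 × 8.85×10⁻¹² × 1.73×10⁻³ / 6.43×10⁻⁴ = 1.60×10⁻¹⁰ F.
V = √(2U/C) = √(2 × 5.87×10⁻⁸ / 1.60×10⁻¹⁰) = 27.1 V.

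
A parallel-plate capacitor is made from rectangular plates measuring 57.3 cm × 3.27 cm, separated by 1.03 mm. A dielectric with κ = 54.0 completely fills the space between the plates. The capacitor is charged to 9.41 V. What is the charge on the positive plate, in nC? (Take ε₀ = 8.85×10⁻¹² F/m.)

Q ≈ 81.8 nC

A = 57.3 × 3.27 cm² = 1.87×10⁻² m².
C = κε₀A/d = 54.0 × 8.85×10⁻¹² × 1.87×10⁻² / 1.03×10⁻³ = 8.69×10⁻⁹ F.
Q = CV = 8.69×10⁻⁹ × 9.41 = 8.18×10⁻⁸ C.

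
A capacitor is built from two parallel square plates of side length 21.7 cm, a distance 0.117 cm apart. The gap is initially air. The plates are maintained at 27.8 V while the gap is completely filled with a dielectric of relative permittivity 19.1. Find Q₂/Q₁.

Q₂/Q₁ ≈ 19.1

Battery connected ⇒ V is held fixed.
C₂ = 19.1 C₁ and Q = CV, so Q₂/Q₁ = C₂/C₁ = 19.1.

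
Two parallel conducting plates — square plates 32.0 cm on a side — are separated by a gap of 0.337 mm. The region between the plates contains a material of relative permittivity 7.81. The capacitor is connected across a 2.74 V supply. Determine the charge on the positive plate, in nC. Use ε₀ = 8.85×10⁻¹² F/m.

57.5 nC

A = (32.0 cm)² = 0.102 m².
C = κε₀A/d = 7.81 × 8.85×10⁻¹² × 0.102 / 3.37×10⁻⁴ = 2.10×10⁻⁸ F.
Q = CV = 2.10×10⁻⁸ × 2.74 = 5.75×10⁻⁸ C.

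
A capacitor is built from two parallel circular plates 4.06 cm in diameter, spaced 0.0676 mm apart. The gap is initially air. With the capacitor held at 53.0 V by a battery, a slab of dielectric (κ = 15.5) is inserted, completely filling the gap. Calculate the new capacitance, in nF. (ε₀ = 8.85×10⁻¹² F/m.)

C ≈ 2.63 nF

A = π(4.06/2 cm)² = 1.29×10⁻³ m².
Initially C₁ = ε₀A/d = 8.85×10⁻¹² × 1.29×10⁻³ / 6.76×10⁻⁵ = 1.69×10⁻¹⁰ F.
C = κε₀A/d scales with κ, so C₂/C₁ = κ = 15.5.
C₂ = 15.5 × 1.69×10⁻¹⁰ = 2.63×10⁻⁹ F.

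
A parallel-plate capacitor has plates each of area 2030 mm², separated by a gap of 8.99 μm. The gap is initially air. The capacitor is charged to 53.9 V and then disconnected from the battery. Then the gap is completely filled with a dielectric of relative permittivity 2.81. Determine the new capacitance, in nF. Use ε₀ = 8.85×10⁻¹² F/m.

A = 2030 mm² = 2.03×10⁻³ m².
Initially C₁ = ε₀A/d = 8.85×10⁻¹² × 2.03×10⁻³ / 8.99×10⁻⁶ = 2.00×10⁻⁹ F.
C = κε₀A/d scales with κ, so C₂/C₁ = κ = 2.81.
C₂ = 2.81 × 2.00×10⁻⁹ = 5.62×10⁻⁹ F.

5.62 nF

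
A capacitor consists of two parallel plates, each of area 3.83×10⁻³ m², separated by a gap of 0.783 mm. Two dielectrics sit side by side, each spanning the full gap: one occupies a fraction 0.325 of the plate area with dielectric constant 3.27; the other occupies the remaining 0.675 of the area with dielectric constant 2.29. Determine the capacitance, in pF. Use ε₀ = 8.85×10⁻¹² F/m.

C ≈ 113 pF

Side-by-side slabs ⇒ two capacitors in parallel, each spanning the full gap.
C₁ = κ₁ε₀A₁/d = 3.27 × 8.85×10⁻¹² × 1.24×10⁻³ / 7.83×10⁻⁴ = 4.60×10⁻¹¹ F.
C₂ = κ₂ε₀A₂/d = 2.29 × 8.85×10⁻¹² × 2.59×10⁻³ / 7.83×10⁻⁴ = 6.69×10⁻¹¹ F.
C = C₁ + C₂ = 1.13×10⁻¹⁰ F.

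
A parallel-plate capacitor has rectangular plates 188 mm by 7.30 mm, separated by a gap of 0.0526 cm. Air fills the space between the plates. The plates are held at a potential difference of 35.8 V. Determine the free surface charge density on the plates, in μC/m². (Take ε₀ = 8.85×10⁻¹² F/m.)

A = 188 × 7.30 mm² = 1.37×10⁻³ m².
C = ε₀A/d = 8.85×10⁻¹² × 1.37×10⁻³ / 5.26×10⁻⁴ = 2.31×10⁻¹¹ F.
σ = Q/A = CV/A = 2.31×10⁻¹¹ × 35.8 / 1.37×10⁻³ = 6.02×10⁻⁷ C/m².

0.602 μC/m²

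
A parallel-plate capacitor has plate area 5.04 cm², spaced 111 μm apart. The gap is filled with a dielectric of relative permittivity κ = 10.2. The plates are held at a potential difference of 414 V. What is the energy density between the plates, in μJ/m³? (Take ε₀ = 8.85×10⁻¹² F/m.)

u ≈ 6.28×10⁸ μJ/m³

E = V/d = 414 / 1.11×10⁻⁴ = 3.73×10⁶ V/m.
u = ½κε₀E² = ½ × 10.2 × 8.85×10⁻¹² × (3.73×10⁶)² = 6.28×10² J/m³.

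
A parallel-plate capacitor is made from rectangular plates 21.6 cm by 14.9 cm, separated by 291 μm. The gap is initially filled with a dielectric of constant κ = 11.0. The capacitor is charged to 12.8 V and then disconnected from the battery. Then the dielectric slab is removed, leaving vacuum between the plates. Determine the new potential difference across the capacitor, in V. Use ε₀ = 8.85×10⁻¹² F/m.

A = 21.6 × 14.9 cm² = 3.22×10⁻² m².
Initially C₁ = κε₀A/d = 11.0 × 8.85×10⁻¹² × 3.22×10⁻² / 2.91×10⁻⁴ = 1.08×10⁻⁸ F.
V₁ = 12.8 V.
Isolated ⇒ Q is held fixed. C₂ = 0.0909 C₁ and V = Q/C, so V₂/V₁ = C₁/C₂ = 11.0.
V₂ = 11.0 × 12.8 = 1.41×10² V.

141 V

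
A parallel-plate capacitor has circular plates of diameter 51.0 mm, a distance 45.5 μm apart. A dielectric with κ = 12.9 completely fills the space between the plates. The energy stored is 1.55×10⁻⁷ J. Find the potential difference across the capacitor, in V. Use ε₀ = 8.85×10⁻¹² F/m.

A = π(51.0/2 mm)² = 2.04×10⁻³ m².
C = κε₀A/d = 12.9 × 8.85×10⁻¹² × 2.04×10⁻³ / 4.55×10⁻⁵ = 5.13×10⁻⁹ F.
V = √(2U/C) = √(2 × 1.55×10⁻⁷ / 5.13×10⁻⁹) = 7.78 V.

V ≈ 7.78 V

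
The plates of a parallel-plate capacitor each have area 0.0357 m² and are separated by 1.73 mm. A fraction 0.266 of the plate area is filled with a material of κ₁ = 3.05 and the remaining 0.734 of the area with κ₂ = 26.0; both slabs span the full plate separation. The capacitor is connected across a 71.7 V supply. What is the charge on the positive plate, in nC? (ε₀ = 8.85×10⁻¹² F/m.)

Q ≈ 261 nC

Side-by-side slabs ⇒ two capacitors in parallel, each spanning the full gap.
C₁ = κ₁ε₀A₁/d = 3.05 × 8.85×10⁻¹² × 9.50×10⁻³ / 1.73×10⁻³ = 1.48×10⁻¹⁰ F.
C₂ = κ₂ε₀A₂/d = 26.0 × 8.85×10⁻¹² × 2.62×10⁻² / 1.73×10⁻³ = 3.49×10⁻⁹ F.
C = C₁ + C₂ = 3.63×10⁻⁹ F.
Q = CV = 3.63×10⁻⁹ × 71.7 = 2.61×10⁻⁷ C.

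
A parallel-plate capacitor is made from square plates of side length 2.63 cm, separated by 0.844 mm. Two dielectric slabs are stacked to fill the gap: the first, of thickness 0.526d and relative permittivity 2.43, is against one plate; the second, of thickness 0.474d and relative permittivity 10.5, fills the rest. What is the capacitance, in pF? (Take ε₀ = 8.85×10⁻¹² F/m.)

C ≈ 27.7 pF

A = (2.63 cm)² = 6.92×10⁻⁴ m².
Stacked slabs ⇒ two capacitors in series, each with the full plate area.
C₁ = κ₁ε₀A/d₁ = 2.43 × 8.85×10⁻¹² × 6.92×10⁻⁴ / 4.44×10⁻⁴ = 3.35×10⁻¹¹ F.
C₂ = κ₂ε₀A/d₂ = 10.5 × 8.85×10⁻¹² × 6.92×10⁻⁴ / 4.00×10⁻⁴ = 1.61×10⁻¹⁰ F.
C = (1/C₁ + 1/C₂)⁻¹ = 2.77×10⁻¹¹ F.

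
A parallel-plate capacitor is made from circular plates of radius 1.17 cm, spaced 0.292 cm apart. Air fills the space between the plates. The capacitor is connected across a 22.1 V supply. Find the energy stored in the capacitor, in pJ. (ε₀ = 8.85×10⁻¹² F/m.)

U ≈ 318 pJ

A = π(1.17 cm)² = 4.30×10⁻⁴ m².
C = ε₀A/d = 8.85×10⁻¹² × 4.30×10⁻⁴ / 2.92×10⁻³ = 1.30×10⁻¹² F.
U = ½CV² = ½ × 1.30×10⁻¹² × (22.1)² = 3.18×10⁻¹⁰ J.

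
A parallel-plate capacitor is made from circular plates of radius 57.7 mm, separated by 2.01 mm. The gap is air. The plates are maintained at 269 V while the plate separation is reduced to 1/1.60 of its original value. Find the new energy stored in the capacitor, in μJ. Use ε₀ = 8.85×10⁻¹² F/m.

A = π(57.7 mm)² = 1.05×10⁻² m².
Initially C₁ = ε₀A/d = 8.85×10⁻¹² × 1.05×10⁻² / 2.01×10⁻³ = 4.61×10⁻¹¹ F.
U₁ = 1.67×10⁻⁶ J.
Battery connected ⇒ V is held fixed. C₂ = 1.60 C₁ and U = ½CV², so U₂/U₁ = C₂/C₁ = 1.60.
U₂ = 1.60 × 1.67×10⁻⁶ = 2.67×10⁻⁶ J.

U ≈ 2.67 μJ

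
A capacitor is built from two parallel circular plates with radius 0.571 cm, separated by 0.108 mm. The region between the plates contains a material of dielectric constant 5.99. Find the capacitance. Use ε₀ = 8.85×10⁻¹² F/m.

50.3 pF

A = π(0.571 cm)² = 1.02×10⁻⁴ m².
C = κε₀A/d = 5.99 × 8.85×10⁻¹² × 1.02×10⁻⁴ / 1.08×10⁻⁴ = 5.03×10⁻¹¹ F.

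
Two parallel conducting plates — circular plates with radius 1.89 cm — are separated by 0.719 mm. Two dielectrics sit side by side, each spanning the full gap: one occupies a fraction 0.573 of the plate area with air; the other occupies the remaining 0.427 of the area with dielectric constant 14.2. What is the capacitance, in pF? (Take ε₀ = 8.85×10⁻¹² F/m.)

91.7 pF

A = π(1.89 cm)² = 1.12×10⁻³ m².
Side-by-side slabs ⇒ two capacitors in parallel, each spanning the full gap.
C₁ = κ₁ε₀A₁/d = 1.00 × 8.85×10⁻¹² × 6.43×10⁻⁴ / 7.19×10⁻⁴ = 7.91×10⁻¹² F.
C₂ = κ₂ε₀A₂/d = 14.2 × 8.85×10⁻¹² × 4.79×10⁻⁴ / 7.19×10⁻⁴ = 8.38×10⁻¹¹ F.
C = C₁ + C₂ = 9.17×10⁻¹¹ F.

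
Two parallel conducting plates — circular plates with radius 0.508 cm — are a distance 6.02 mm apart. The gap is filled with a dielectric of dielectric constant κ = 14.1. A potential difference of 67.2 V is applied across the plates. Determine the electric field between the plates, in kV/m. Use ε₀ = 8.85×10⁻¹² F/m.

E = V/d = 67.2 / 6.02×10⁻³ = 1.12×10⁴ V/m.

E ≈ 11.2 kV/m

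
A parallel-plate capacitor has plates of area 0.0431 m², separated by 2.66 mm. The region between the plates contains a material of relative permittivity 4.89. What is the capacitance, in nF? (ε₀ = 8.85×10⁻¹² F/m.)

C ≈ 0.701 nF

C = κε₀A/d = 4.89 × 8.85×10⁻¹² × 4.31×10⁻² / 2.66×10⁻³ = 7.01×10⁻¹⁰ F.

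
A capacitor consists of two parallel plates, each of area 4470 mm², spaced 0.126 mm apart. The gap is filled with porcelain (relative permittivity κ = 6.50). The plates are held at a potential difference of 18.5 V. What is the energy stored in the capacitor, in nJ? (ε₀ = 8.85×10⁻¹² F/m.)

A = 4470 mm² = 4.47×10⁻³ m².
C = κε₀A/d = 6.50 × 8.85×10⁻¹² × 4.47×10⁻³ / 1.26×10⁻⁴ = 2.04×10⁻⁹ F.
U = ½CV² = ½ × 2.04×10⁻⁹ × (18.5)² = 3.49×10⁻⁷ J.

349 nJ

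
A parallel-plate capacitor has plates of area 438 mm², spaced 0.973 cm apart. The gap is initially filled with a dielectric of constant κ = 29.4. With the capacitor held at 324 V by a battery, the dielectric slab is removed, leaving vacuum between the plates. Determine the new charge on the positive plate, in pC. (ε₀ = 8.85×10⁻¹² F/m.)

A = 438 mm² = 4.38×10⁻⁴ m².
Initially C₁ = κε₀A/d = 29.4 × 8.85×10⁻¹² × 4.38×10⁻⁴ / 9.73×10⁻³ = 1.17×10⁻¹¹ F.
Q₁ = 3.79×10⁻⁹ C.
Battery connected ⇒ V is held fixed. C₂ = 0.0340 C₁ and Q = CV, so Q₂/Q₁ = C₂/C₁ = 0.0340.
Q₂ = 0.0340 × 3.79×10⁻⁹ = 1.29×10⁻¹⁰ C.

129 pC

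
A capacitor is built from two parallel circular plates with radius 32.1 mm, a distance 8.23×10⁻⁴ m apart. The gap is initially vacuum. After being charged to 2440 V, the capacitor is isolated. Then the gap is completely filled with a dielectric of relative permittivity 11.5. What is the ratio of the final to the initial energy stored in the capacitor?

0.0870

Isolated ⇒ Q is held fixed.
C₂ = 11.5 C₁ and U = Q²/(2C), so U₂/U₁ = C₁/C₂ = 0.0870.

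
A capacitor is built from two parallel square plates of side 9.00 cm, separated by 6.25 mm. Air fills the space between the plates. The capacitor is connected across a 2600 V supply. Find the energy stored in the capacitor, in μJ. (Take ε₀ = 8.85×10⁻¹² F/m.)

A = (9.00 cm)² = 8.10×10⁻³ m².
C = ε₀A/d = 8.85×10⁻¹² × 8.10×10⁻³ / 6.25×10⁻³ = 1.15×10⁻¹¹ F.
U = ½CV² = ½ × 1.15×10⁻¹¹ × (2600)² = 3.88×10⁻⁵ J.

U ≈ 38.8 μJ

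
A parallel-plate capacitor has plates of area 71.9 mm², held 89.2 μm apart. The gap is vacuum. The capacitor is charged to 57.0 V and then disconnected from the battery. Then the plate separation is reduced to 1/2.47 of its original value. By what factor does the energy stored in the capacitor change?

0.405

Isolated ⇒ Q is held fixed.
C₂ = 2.47 C₁ and U = Q²/(2C), so U₂/U₁ = C₁/C₂ = 0.405.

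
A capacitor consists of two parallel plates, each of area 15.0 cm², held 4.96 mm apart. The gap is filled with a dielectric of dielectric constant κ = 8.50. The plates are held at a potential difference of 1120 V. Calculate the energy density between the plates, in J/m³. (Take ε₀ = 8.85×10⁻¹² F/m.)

E = V/d = 1120 / 4.96×10⁻³ = 2.26×10⁵ V/m.
u = ½κε₀E² = ½ × 8.50 × 8.85×10⁻¹² × (2.26×10⁵)² = 1.92 J/m³.

1.92 J/m³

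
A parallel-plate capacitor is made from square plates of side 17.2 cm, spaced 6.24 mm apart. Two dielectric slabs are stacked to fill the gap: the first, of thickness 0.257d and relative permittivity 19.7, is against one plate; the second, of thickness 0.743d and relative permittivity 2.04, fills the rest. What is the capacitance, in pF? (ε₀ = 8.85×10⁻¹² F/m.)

111 pF

A = (17.2 cm)² = 2.96×10⁻² m².
Stacked slabs ⇒ two capacitors in series, each with the full plate area.
C₁ = κ₁ε₀A/d₁ = 19.7 × 8.85×10⁻¹² × 2.96×10⁻² / 1.60×10⁻³ = 3.22×10⁻⁹ F.
C₂ = κ₂ε₀A/d₂ = 2.04 × 8.85×10⁻¹² × 2.96×10⁻² / 4.64×10⁻³ = 1.15×10⁻¹⁰ F.
C = (1/C₁ + 1/C₂)⁻¹ = 1.11×10⁻¹⁰ F.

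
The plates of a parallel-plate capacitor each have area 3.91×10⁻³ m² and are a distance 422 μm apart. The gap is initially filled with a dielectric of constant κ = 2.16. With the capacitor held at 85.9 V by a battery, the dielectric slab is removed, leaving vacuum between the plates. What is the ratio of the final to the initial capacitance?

0.463

C = κε₀A/d scales with κ, so C₂/C₁ = 1/κ = 1/2.16 = 0.463.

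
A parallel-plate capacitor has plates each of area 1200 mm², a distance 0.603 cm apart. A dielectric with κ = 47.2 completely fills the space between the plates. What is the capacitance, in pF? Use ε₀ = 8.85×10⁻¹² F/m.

A = 1200 mm² = 1.20×10⁻³ m².
C = κε₀A/d = 47.2 × 8.85×10⁻¹² × 1.20×10⁻³ / 6.03×10⁻³ = 8.31×10⁻¹¹ F.

C ≈ 83.1 pF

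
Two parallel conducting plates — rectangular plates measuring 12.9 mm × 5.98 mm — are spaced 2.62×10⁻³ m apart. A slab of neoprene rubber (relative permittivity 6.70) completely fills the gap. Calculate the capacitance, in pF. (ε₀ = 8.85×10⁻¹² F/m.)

C ≈ 1.75 pF

A = 12.9 × 5.98 mm² = 7.71×10⁻⁵ m².
C = κε₀A/d = 6.70 × 8.85×10⁻¹² × 7.71×10⁻⁵ / 2.62×10⁻³ = 1.75×10⁻¹² F.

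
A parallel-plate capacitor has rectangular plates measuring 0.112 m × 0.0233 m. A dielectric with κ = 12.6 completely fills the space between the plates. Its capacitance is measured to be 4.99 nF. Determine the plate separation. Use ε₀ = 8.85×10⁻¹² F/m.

A = 0.112 × 0.0233 m² = 2.61×10⁻³ m².
d = κε₀A/C = 12.6 × 8.85×10⁻¹² × 2.61×10⁻³ / 4.99×10⁻⁹ = 5.83×10⁻⁵ m.

d ≈ 58.3 μm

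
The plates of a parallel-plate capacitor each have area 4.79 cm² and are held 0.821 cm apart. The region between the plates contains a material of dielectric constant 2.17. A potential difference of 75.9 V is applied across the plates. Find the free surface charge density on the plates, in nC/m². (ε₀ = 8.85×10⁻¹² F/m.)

A = 4.79 cm² = 4.79×10⁻⁴ m².
C = κε₀A/d = 2.17 × 8.85×10⁻¹² × 4.79×10⁻⁴ / 8.21×10⁻³ = 1.12×10⁻¹² F.
σ = Q/A = CV/A = 1.12×10⁻¹² × 75.9 / 4.79×10⁻⁴ = 1.78×10⁻⁷ C/m².

178 nC/m²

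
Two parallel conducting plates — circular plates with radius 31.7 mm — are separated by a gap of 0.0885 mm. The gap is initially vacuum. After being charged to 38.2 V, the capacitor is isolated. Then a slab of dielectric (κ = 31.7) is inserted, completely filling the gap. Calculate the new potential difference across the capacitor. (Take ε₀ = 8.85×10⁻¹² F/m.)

A = π(31.7 mm)² = 3.16×10⁻³ m².
Initially C₁ = ε₀A/d = 8.85×10⁻¹² × 3.16×10⁻³ / 8.85×10⁻⁵ = 3.16×10⁻¹⁰ F.
V₁ = 38.2 V.
Isolated ⇒ Q is held fixed. C₂ = 31.7 C₁ and V = Q/C, so V₂/V₁ = C₁/C₂ = 0.0315.
V₂ = 0.0315 × 38.2 = 1.21 V.

V ≈ 1.21 V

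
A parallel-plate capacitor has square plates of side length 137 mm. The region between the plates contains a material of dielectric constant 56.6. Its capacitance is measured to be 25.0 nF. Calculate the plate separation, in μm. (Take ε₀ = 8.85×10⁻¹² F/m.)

A = (137 mm)² = 1.88×10⁻² m².
d = κε₀A/C = 56.6 × 8.85×10⁻¹² × 1.88×10⁻² / 2.50×10⁻⁸ = 3.76×10⁻⁴ m.

d ≈ 376 μm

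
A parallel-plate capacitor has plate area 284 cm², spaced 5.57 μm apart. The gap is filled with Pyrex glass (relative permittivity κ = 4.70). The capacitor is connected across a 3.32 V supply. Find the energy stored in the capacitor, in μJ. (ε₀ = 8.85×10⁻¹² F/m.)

U ≈ 1.17 μJ

A = 284 cm² = 2.84×10⁻² m².
C = κε₀A/d = 4.70 × 8.85×10⁻¹² × 2.84×10⁻² / 5.57×10⁻⁶ = 2.12×10⁻⁷ F.
U = ½CV² = ½ × 2.12×10⁻⁷ × (3.32)² = 1.17×10⁻⁶ J.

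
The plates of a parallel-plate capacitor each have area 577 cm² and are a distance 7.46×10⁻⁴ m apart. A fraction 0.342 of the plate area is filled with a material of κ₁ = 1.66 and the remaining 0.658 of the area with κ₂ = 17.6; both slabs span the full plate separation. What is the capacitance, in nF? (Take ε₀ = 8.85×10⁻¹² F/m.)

A = 577 cm² = 5.77×10⁻² m².
Side-by-side slabs ⇒ two capacitors in parallel, each spanning the full gap.
C₁ = κ₁ε₀A₁/d = 1.66 × 8.85×10⁻¹² × 1.97×10⁻² / 7.46×10⁻⁴ = 3.89×10⁻¹⁰ F.
C₂ = κ₂ε₀A₂/d = 17.6 × 8.85×10⁻¹² × 3.80×10⁻² / 7.46×10⁻⁴ = 7.93×10⁻⁹ F.
C = C₁ + C₂ = 8.32×10⁻⁹ F.

8.32 nF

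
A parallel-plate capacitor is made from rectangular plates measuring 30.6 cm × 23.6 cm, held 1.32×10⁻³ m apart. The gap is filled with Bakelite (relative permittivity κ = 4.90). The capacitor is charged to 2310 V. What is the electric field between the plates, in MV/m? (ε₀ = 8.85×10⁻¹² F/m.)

E = V/d = 2310 / 1.32×10⁻³ = 1.75×10⁶ V/m.

1.75 MV/m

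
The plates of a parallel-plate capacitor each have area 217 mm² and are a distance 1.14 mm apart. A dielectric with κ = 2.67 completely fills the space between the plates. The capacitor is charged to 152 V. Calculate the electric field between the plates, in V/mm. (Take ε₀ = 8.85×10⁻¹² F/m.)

133 V/mm

E = V/d = 152 / 1.14×10⁻³ = 1.33×10⁵ V/m.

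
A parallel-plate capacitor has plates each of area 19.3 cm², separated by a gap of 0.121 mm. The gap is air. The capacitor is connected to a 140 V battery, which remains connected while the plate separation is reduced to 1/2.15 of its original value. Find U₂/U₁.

U₂/U₁ ≈ 2.15

Battery connected ⇒ V is held fixed.
C₂ = 2.15 C₁ and U = ½CV², so U₂/U₁ = C₂/C₁ = 2.15.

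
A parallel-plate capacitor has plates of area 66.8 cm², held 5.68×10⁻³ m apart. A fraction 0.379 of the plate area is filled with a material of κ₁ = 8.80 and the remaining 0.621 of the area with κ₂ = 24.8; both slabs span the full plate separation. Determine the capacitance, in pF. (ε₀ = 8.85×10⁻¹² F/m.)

195 pF

A = 66.8 cm² = 6.68×10⁻³ m².
Side-by-side slabs ⇒ two capacitors in parallel, each spanning the full gap.
C₁ = κ₁ε₀A₁/d = 8.80 × 8.85×10⁻¹² × 2.53×10⁻³ / 5.68×10⁻³ = 3.47×10⁻¹¹ F.
C₂ = κ₂ε₀A₂/d = 24.8 × 8.85×10⁻¹² × 4.15×10⁻³ / 5.68×10⁻³ = 1.60×10⁻¹⁰ F.
C = C₁ + C₂ = 1.95×10⁻¹⁰ F.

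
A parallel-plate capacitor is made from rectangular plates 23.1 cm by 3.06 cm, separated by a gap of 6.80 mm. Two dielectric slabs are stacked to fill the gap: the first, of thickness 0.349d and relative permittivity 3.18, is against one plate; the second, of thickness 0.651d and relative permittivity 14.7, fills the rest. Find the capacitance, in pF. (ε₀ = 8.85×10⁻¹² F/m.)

A = 23.1 × 3.06 cm² = 7.07×10⁻³ m².
Stacked slabs ⇒ two capacitors in series, each with the full plate area.
C₁ = κ₁ε₀A/d₁ = 3.18 × 8.85×10⁻¹² × 7.07×10⁻³ / 2.37×10⁻³ = 8.38×10⁻¹¹ F.
C₂ = κ₂ε₀A/d₂ = 14.7 × 8.85×10⁻¹² × 7.07×10⁻³ / 4.43×10⁻³ = 2.08×10⁻¹⁰ F.
C = (1/C₁ + 1/C₂)⁻¹ = 5.97×10⁻¹¹ F.

C ≈ 59.7 pF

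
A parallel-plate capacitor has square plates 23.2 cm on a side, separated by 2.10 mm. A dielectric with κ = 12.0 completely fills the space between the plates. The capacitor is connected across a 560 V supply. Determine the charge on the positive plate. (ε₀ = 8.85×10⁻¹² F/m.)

Q ≈ 1.52 μC

A = (23.2 cm)² = 5.38×10⁻² m².
C = κε₀A/d = 12.0 × 8.85×10⁻¹² × 5.38×10⁻² / 2.10×10⁻³ = 2.72×10⁻⁹ F.
Q = CV = 2.72×10⁻⁹ × 560 = 1.52×10⁻⁶ C.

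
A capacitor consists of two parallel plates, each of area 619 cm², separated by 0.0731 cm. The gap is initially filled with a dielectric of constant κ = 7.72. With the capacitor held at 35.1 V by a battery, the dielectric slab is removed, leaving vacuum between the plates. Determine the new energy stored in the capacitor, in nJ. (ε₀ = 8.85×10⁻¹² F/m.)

U ≈ 462 nJ

A = 619 cm² = 6.19×10⁻² m².
Initially C₁ = κε₀A/d = 7.72 × 8.85×10⁻¹² × 6.19×10⁻² / 7.31×10⁻⁴ = 5.79×10⁻⁹ F.
U₁ = 3.56×10⁻⁶ J.
Battery connected ⇒ V is held fixed. C₂ = 0.130 C₁ and U = ½CV², so U₂/U₁ = C₂/C₁ = 0.130.
U₂ = 0.130 × 3.56×10⁻⁶ = 4.62×10⁻⁷ J.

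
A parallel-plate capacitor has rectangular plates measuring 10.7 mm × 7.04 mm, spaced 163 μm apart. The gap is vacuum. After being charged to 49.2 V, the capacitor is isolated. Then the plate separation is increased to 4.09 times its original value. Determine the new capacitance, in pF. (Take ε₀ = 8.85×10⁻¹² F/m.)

A = 10.7 × 7.04 mm² = 7.53×10⁻⁵ m².
Initially C₁ = ε₀A/d = 8.85×10⁻¹² × 7.53×10⁻⁵ / 1.63×10⁻⁴ = 4.09×10⁻¹² F.
C = ε₀A/d scales as 1/d, so C₂/C₁ = d₁/d₂ = 1/4.09 = 0.244.
C₂ = 0.244 × 4.09×10⁻¹² = 10.00×10⁻¹³ F.

1.000 pF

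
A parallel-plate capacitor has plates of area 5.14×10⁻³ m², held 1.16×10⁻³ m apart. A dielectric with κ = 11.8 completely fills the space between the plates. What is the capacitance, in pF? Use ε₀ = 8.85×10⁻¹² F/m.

C = κε₀A/d = 11.8 × 8.85×10⁻¹² × 5.14×10⁻³ / 1.16×10⁻³ = 4.63×10⁻¹⁰ F.

463 pF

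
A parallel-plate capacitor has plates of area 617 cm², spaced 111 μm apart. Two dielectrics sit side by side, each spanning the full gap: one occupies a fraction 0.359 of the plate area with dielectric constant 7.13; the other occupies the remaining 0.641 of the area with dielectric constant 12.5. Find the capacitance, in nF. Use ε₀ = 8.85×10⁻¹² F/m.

A = 617 cm² = 6.17×10⁻² m².
Side-by-side slabs ⇒ two capacitors in parallel, each spanning the full gap.
C₁ = κ₁ε₀A₁/d = 7.13 × 8.85×10⁻¹² × 2.22×10⁻² / 1.11×10⁻⁴ = 1.26×10⁻⁸ F.
C₂ = κ₂ε₀A₂/d = 12.5 × 8.85×10⁻¹² × 3.95×10⁻² / 1.11×10⁻⁴ = 3.94×10⁻⁸ F.
C = C₁ + C₂ = 5.20×10⁻⁸ F.

52.0 nF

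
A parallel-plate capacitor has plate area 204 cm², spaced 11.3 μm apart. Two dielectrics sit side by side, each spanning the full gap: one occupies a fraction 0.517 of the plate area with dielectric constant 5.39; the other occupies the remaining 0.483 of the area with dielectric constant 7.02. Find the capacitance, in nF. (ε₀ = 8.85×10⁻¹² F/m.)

C ≈ 98.7 nF

A = 204 cm² = 2.04×10⁻² m².
Side-by-side slabs ⇒ two capacitors in parallel, each spanning the full gap.
C₁ = κ₁ε₀A₁/d = 5.39 × 8.85×10⁻¹² × 1.05×10⁻² / 1.13×10⁻⁵ = 4.45×10⁻⁸ F.
C₂ = κ₂ε₀A₂/d = 7.02 × 8.85×10⁻¹² × 9.85×10⁻³ / 1.13×10⁻⁵ = 5.42×10⁻⁸ F.
C = C₁ + C₂ = 9.87×10⁻⁸ F.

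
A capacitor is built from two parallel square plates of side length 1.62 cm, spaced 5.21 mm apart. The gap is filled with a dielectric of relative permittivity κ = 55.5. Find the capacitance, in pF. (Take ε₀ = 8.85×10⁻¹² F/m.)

C ≈ 24.7 pF

A = (1.62 cm)² = 2.62×10⁻⁴ m².
C = κε₀A/d = 55.5 × 8.85×10⁻¹² × 2.62×10⁻⁴ / 5.21×10⁻³ = 2.47×10⁻¹¹ F.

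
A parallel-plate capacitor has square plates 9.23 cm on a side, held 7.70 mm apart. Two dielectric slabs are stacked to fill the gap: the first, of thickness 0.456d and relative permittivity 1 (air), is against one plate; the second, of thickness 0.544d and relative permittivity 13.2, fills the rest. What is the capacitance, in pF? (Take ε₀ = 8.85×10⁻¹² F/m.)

A = (9.23 cm)² = 8.52×10⁻³ m².
Stacked slabs ⇒ two capacitors in series, each with the full plate area.
C₁ = κ₁ε₀A/d₁ = 1.00 × 8.85×10⁻¹² × 8.52×10⁻³ / 3.51×10⁻³ = 2.15×10⁻¹¹ F.
C₂ = κ₂ε₀A/d₂ = 13.2 × 8.85×10⁻¹² × 8.52×10⁻³ / 4.19×10⁻³ = 2.38×10⁻¹⁰ F.
C = (1/C₁ + 1/C₂)⁻¹ = 1.97×10⁻¹¹ F.

19.7 pF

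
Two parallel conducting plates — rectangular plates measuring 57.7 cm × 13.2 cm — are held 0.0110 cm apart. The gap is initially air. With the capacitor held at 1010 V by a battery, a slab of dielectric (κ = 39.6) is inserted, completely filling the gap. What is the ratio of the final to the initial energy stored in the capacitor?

U₂/U₁ ≈ 39.6

Battery connected ⇒ V is held fixed.
C₂ = 39.6 C₁ and U = ½CV², so U₂/U₁ = C₂/C₁ = 39.6.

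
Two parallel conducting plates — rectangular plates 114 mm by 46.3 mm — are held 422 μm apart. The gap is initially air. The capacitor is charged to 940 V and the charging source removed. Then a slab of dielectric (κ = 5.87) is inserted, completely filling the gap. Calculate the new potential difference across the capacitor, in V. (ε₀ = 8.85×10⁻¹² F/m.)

A = 114 × 46.3 mm² = 5.28×10⁻³ m².
Initially C₁ = ε₀A/d = 8.85×10⁻¹² × 5.28×10⁻³ / 4.22×10⁻⁴ = 1.11×10⁻¹⁰ F.
V₁ = 9.40×10² V.
Isolated ⇒ Q is held fixed. C₂ = 5.87 C₁ and V = Q/C, so V₂/V₁ = C₁/C₂ = 0.170.
V₂ = 0.170 × 9.40×10² = 1.60×10² V.

V ≈ 160 V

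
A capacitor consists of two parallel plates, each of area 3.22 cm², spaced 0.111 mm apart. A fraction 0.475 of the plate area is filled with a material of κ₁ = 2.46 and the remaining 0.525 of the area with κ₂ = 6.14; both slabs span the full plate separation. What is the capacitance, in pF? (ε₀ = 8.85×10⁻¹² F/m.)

A = 3.22 cm² = 3.22×10⁻⁴ m².
Side-by-side slabs ⇒ two capacitors in parallel, each spanning the full gap.
C₁ = κ₁ε₀A₁/d = 2.46 × 8.85×10⁻¹² × 1.53×10⁻⁴ / 1.11×10⁻⁴ = 3.00×10⁻¹¹ F.
C₂ = κ₂ε₀A₂/d = 6.14 × 8.85×10⁻¹² × 1.69×10⁻⁴ / 1.11×10⁻⁴ = 8.28×10⁻¹¹ F.
C = C₁ + C₂ = 1.13×10⁻¹⁰ F.

113 pF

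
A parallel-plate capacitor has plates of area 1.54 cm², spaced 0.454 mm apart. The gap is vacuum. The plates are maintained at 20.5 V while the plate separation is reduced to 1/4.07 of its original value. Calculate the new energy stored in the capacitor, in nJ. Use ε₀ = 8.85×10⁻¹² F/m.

2.57 nJ

A = 1.54 cm² = 1.54×10⁻⁴ m².
Initially C₁ = ε₀A/d = 8.85×10⁻¹² × 1.54×10⁻⁴ / 4.54×10⁻⁴ = 3.00×10⁻¹² F.
U₁ = 6.31×10⁻¹⁰ J.
Battery connected ⇒ V is held fixed. C₂ = 4.07 C₁ and U = ½CV², so U₂/U₁ = C₂/C₁ = 4.07.
U₂ = 4.07 × 6.31×10⁻¹⁰ = 2.57×10⁻⁹ J.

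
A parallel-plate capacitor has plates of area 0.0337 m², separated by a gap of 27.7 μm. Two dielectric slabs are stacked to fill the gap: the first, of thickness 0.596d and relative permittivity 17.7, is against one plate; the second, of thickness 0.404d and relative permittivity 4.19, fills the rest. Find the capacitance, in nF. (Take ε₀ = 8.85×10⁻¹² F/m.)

Stacked slabs ⇒ two capacitors in series, each with the full plate area.
C₁ = κ₁ε₀A/d₁ = 17.7 × 8.85×10⁻¹² × 3.37×10⁻² / 1.65×10⁻⁵ = 3.20×10⁻⁷ F.
C₂ = κ₂ε₀A/d₂ = 4.19 × 8.85×10⁻¹² × 3.37×10⁻² / 1.12×10⁻⁵ = 1.12×10⁻⁷ F.
C = (1/C₁ + 1/C₂)⁻¹ = 8.28×10⁻⁸ F.

82.8 nF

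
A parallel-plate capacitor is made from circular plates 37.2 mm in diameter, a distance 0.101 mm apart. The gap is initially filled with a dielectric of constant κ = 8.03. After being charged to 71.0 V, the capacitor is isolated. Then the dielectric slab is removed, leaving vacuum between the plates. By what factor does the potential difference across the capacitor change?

V₂/V₁ ≈ 8.03

Isolated ⇒ Q is held fixed.
C₂ = 0.125 C₁ and V = Q/C, so V₂/V₁ = C₁/C₂ = 8.03.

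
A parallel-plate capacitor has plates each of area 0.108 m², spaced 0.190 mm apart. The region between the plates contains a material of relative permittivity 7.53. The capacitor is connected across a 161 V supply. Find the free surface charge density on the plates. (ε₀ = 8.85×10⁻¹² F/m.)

σ ≈ 5.65 nC/cm²

C = κε₀A/d = 7.53 × 8.85×10⁻¹² × 0.108 / 1.90×10⁻⁴ = 3.79×10⁻⁸ F.
σ = Q/A = CV/A = 3.79×10⁻⁸ × 161 / 0.108 = 5.65×10⁻⁵ C/m².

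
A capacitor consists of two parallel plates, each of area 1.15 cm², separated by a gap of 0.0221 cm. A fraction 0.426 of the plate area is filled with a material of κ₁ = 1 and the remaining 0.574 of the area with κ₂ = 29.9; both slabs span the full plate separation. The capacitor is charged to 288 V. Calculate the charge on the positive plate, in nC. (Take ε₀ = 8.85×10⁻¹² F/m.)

A = 1.15 cm² = 1.15×10⁻⁴ m².
Side-by-side slabs ⇒ two capacitors in parallel, each spanning the full gap.
C₁ = κ₁ε₀A₁/d = 1.00 × 8.85×10⁻¹² × 4.90×10⁻⁵ / 2.21×10⁻⁴ = 1.96×10⁻¹² F.
C₂ = κ₂ε₀A₂/d = 29.9 × 8.85×10⁻¹² × 6.60×10⁻⁵ / 2.21×10⁻⁴ = 7.90×10⁻¹¹ F.
C = C₁ + C₂ = 8.10×10⁻¹¹ F.
Q = CV = 8.10×10⁻¹¹ × 288 = 2.33×10⁻⁸ C.

23.3 nC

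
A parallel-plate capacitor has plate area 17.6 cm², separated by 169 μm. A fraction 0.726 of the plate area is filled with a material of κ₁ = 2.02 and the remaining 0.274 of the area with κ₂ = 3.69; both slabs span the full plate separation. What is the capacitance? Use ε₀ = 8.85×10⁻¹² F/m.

A = 17.6 cm² = 1.76×10⁻³ m².
Side-by-side slabs ⇒ two capacitors in parallel, each spanning the full gap.
C₁ = κ₁ε₀A₁/d = 2.02 × 8.85×10⁻¹² × 1.28×10⁻³ / 1.69×10⁻⁴ = 1.35×10⁻¹⁰ F.
C₂ = κ₂ε₀A₂/d = 3.69 × 8.85×10⁻¹² × 4.82×10⁻⁴ / 1.69×10⁻⁴ = 9.32×10⁻¹¹ F.
C = C₁ + C₂ = 2.28×10⁻¹⁰ F.

228 pF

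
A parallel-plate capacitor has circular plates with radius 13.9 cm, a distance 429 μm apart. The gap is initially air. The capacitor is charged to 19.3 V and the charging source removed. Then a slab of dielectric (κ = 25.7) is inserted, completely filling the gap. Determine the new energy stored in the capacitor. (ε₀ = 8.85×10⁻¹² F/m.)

U ≈ 9.07 nJ

A = π(13.9 cm)² = 6.07×10⁻² m².
Initially C₁ = ε₀A/d = 8.85×10⁻¹² × 6.07×10⁻² / 4.29×10⁻⁴ = 1.25×10⁻⁹ F.
U₁ = 2.33×10⁻⁷ J.
Isolated ⇒ Q is held fixed. C₂ = 25.7 C₁ and U = Q²/(2C), so U₂/U₁ = C₁/C₂ = 0.0389.
U₂ = 0.0389 × 2.33×10⁻⁷ = 9.07×10⁻⁹ J.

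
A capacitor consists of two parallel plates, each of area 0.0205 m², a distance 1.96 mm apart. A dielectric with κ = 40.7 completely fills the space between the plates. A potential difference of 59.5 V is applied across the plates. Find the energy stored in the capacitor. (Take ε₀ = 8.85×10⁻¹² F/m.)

6.67 μJ

C = κε₀A/d = 40.7 × 8.85×10⁻¹² × 2.05×10⁻² / 1.96×10⁻³ = 3.77×10⁻⁹ F.
U = ½CV² = ½ × 3.77×10⁻⁹ × (59.5)² = 6.67×10⁻⁶ J.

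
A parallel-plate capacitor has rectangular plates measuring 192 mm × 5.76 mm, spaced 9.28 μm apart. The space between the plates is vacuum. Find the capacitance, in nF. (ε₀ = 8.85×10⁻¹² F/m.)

A = 192 × 5.76 mm² = 1.11×10⁻³ m².
C = ε₀A/d = 8.85×10⁻¹² × 1.11×10⁻³ / 9.28×10⁻⁶ = 1.05×10⁻⁹ F.

C ≈ 1.05 nF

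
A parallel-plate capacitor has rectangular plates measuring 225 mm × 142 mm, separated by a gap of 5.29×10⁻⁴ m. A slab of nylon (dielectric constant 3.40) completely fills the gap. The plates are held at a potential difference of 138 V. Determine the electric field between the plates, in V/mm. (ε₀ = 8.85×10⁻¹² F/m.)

261 V/mm

E = V/d = 138 / 5.29×10⁻⁴ = 2.61×10⁵ V/m.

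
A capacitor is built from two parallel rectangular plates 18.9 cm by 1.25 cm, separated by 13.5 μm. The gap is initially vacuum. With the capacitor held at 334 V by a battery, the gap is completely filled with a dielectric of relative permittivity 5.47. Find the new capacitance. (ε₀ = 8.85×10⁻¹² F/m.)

C ≈ 8.47 nF

A = 18.9 × 1.25 cm² = 2.36×10⁻³ m².
Initially C₁ = ε₀A/d = 8.85×10⁻¹² × 2.36×10⁻³ / 1.35×10⁻⁵ = 1.55×10⁻⁹ F.
C = κε₀A/d scales with κ, so C₂/C₁ = κ = 5.47.
C₂ = 5.47 × 1.55×10⁻⁹ = 8.47×10⁻⁹ F.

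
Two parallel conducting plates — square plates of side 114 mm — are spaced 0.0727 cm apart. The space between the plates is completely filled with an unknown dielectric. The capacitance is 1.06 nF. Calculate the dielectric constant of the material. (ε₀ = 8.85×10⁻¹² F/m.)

A = (114 mm)² = 1.30×10⁻² m².
κ = Cd/(ε₀A) = 1.06×10⁻⁹ × 7.27×10⁻⁴ / (8.85×10⁻¹² × 1.30×10⁻²) = 6.70.

κ ≈ 6.70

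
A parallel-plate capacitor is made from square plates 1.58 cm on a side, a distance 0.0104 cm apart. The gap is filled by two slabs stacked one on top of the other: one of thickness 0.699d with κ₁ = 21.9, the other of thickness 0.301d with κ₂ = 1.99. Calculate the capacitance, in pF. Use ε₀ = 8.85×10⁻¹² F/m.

116 pF

A = (1.58 cm)² = 2.50×10⁻⁴ m².
Stacked slabs ⇒ two capacitors in series, each with the full plate area.
C₁ = κ₁ε₀A/d₁ = 21.9 × 8.85×10⁻¹² × 2.50×10⁻⁴ / 7.27×10⁻⁵ = 6.66×10⁻¹⁰ F.
C₂ = κ₂ε₀A/d₂ = 1.99 × 8.85×10⁻¹² × 2.50×10⁻⁴ / 3.13×10⁻⁵ = 1.40×10⁻¹⁰ F.
C = (1/C₁ + 1/C₂)⁻¹ = 1.16×10⁻¹⁰ F.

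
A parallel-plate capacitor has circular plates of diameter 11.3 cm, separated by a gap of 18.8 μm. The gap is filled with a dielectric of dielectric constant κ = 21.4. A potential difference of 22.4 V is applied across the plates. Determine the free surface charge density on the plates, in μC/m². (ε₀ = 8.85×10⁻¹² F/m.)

226 μC/m²

A = π(11.3/2 cm)² = 1.00×10⁻² m².
C = κε₀A/d = 21.4 × 8.85×10⁻¹² × 1.00×10⁻² / 1.88×10⁻⁵ = 1.01×10⁻⁷ F.
σ = Q/A = CV/A = 1.01×10⁻⁷ × 22.4 / 1.00×10⁻² = 2.26×10⁻⁴ C/m².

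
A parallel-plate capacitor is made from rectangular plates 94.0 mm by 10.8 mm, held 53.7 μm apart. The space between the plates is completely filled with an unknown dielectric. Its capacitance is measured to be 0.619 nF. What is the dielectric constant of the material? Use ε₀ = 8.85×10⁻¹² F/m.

3.70

A = 94.0 × 10.8 mm² = 1.02×10⁻³ m².
κ = Cd/(ε₀A) = 6.19×10⁻¹⁰ × 5.37×10⁻⁵ / (8.85×10⁻¹² × 1.02×10⁻³) = 3.70.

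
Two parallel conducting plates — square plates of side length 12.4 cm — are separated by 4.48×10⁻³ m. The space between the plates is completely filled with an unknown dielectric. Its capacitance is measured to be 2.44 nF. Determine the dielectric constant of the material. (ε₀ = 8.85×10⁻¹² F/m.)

κ ≈ 80.3

A = (12.4 cm)² = 1.54×10⁻² m².
κ = Cd/(ε₀A) = 2.44×10⁻⁹ × 4.48×10⁻³ / (8.85×10⁻¹² × 1.54×10⁻²) = 80.3.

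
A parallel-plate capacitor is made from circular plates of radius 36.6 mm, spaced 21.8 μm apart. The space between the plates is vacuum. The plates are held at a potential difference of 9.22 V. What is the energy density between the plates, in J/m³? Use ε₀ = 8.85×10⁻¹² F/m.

u ≈ 0.792 J/m³

E = V/d = 9.22 / 2.18×10⁻⁵ = 4.23×10⁵ V/m.
u = ½ε₀E² = ½ × 8.85×10⁻¹² × (4.23×10⁵)² = 0.792 J/m³.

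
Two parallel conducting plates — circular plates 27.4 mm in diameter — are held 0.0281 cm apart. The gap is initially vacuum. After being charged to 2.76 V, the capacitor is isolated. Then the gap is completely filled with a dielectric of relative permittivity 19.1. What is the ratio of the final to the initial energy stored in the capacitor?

U₂/U₁ ≈ 0.0524

Isolated ⇒ Q is held fixed.
C₂ = 19.1 C₁ and U = Q²/(2C), so U₂/U₁ = C₁/C₂ = 0.0524.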